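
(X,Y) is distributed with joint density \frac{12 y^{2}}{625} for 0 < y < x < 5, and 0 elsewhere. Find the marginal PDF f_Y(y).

f_Y(y) = ∫_y^5 \frac{12 y^{2}}{625} dx = \frac{12 y^{2} \left(5 - y\right)}{625}
for 0 < y < 5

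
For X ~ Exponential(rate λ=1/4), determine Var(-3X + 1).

For X ~ Exponential(rate λ=1/4):
Var(X) = 16
Var(-3X + 1) = (-3)² × Var(X) = 9 × 16 = 144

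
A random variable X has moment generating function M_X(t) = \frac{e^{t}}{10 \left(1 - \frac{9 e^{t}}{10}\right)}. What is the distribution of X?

The MGF M(t) = \frac{e^{t}}{10 \left(1 - \frac{9 e^{t}}{10}\right)} is the standard form for the Geometric distribution.
Comparing with the known MGF formula identifies: Geometric(p=1/10), X = trial number of first success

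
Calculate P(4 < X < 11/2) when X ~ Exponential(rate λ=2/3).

P(4 < X < 11/2) = ∫_{4}^{11/2} f(x) dx
where f(x) = \frac{2 e^{- \frac{2 x}{3}}}{3}
= - \frac{1 - e}{e^{\frac{11}{3}}}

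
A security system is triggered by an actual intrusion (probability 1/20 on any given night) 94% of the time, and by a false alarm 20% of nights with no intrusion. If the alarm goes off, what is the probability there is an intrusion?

Let D = the rare event, + = positive/flagged.
P(D) = 1/20
P(+|D) = 94/100 = 47/50
P(+|D') = 20/100 = 1/5
P(+) = P(+|D)P(D) + P(+|D')P(D')
     = \frac{47}{50} × \frac{1}{20} + \frac{1}{5} × \frac{19}{20}
     = \frac{237}{1000}
P(D|+) = P(+|D)P(D)/P(+) = \frac{47}{237}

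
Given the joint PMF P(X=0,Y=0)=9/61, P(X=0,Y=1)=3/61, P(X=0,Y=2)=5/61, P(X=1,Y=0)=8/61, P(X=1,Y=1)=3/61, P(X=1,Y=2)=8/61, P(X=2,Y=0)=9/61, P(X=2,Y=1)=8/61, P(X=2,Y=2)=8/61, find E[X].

First find marginal of X:
P(X=0) = 17/61
P(X=1) = 19/61
P(X=2) = 25/61
E[X] = 0 × 17/61 + 1 × 19/61 + 2 × 25/61 = 69/61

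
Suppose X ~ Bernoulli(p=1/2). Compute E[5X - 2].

For X ~ Bernoulli(p=1/2):
E[X] = \frac{1}{2}
E[5X - 2] = 5 × E[X] - 2 = \frac{1}{2}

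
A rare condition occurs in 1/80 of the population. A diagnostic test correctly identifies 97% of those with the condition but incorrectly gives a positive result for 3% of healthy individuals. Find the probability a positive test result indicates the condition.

Let D = the rare event, + = positive/flagged.
P(D) = 1/80
P(+|D) = 97/100
P(+|D') = 3/100
P(+) = P(+|D)P(D) + P(+|D')P(D')
     = \frac{97}{100} × \frac{1}{80} + \frac{3}{100} × \frac{79}{80}
     = \frac{167}{4000}
P(D|+) = P(+|D)P(D)/P(+) = \frac{97}{334}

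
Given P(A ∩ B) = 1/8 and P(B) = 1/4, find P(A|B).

P(A|B) = P(A ∩ B) / P(B)
= (1/8) / (1/4)
= 1/2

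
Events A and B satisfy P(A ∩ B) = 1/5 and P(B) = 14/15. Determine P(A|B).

P(A|B) = P(A ∩ B) / P(B)
= (1/5) / (14/15)
= 3/14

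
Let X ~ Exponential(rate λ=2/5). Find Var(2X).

For X ~ Exponential(rate λ=2/5):
Var(X) = \frac{25}{4}
Var(2X) = (2)² × Var(X) = 4 × \frac{25}{4} = 25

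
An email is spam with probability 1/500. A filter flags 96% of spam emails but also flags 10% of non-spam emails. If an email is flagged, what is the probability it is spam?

Let D = the rare event, + = positive/flagged.
P(D) = 1/500
P(+|D) = 96/100 = 24/25
P(+|D') = 10/100 = 1/10
P(+) = P(+|D)P(D) + P(+|D')P(D')
     = \frac{24}{25} × \frac{1}{500} + \frac{1}{10} × \frac{499}{500}
     = \frac{2543}{25000}
P(D|+) = P(+|D)P(D)/P(+) = \frac{48}{2543}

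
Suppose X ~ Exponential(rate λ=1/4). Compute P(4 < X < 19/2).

P(4 < X < 19/2) = ∫_{4}^{19/2} f(x) dx
where f(x) = \frac{e^{- \frac{x}{4}}}{4}
= - \frac{1}{e^{\frac{19}{8}}} + e^{-1}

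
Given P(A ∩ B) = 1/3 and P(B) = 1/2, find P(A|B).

P(A|B) = P(A ∩ B) / P(B)
= (1/3) / (1/2)
= 2/3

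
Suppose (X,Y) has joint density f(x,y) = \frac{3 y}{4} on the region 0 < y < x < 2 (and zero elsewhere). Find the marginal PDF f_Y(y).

f_Y(y) = ∫_y^2 \frac{3 y}{4} dx = \frac{3 y \left(2 - y\right)}{4}
for 0 < y < 2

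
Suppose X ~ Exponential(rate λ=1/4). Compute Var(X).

For X ~ Exponential(rate λ=1/4):
Var(X) = 16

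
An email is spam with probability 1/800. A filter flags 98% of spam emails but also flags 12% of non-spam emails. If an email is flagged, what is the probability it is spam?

Let D = the rare event, + = positive/flagged.
P(D) = 1/800
P(+|D) = 98/100 = 49/50
P(+|D') = 12/100 = 3/25
P(+) = P(+|D)P(D) + P(+|D')P(D')
     = \frac{49}{50} × \frac{1}{800} + \frac{3}{25} × \frac{799}{800}
     = \frac{4843}{40000}
P(D|+) = P(+|D)P(D)/P(+) = \frac{49}{4843}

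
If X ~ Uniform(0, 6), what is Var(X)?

For X ~ Uniform(0, 6):
Var(X) = 3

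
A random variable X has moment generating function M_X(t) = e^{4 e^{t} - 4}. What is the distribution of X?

The MGF M(t) = e^{4 e^{t} - 4} is the standard form for the Poisson distribution.
Comparing with the known MGF formula identifies: Poisson(λ=4)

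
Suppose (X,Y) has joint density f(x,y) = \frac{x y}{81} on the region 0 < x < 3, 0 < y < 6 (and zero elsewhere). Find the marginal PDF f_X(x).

f_X(x) = ∫_0^6 f(x,y) dy
= ∫_0^6 \frac{x y}{81} dy
= \frac{2 x}{9} for 0 < x < 3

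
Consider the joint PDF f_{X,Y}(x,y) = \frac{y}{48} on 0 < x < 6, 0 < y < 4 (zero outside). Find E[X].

f_X(x) = ∫_0^4 \frac{y}{48} dy = \frac{1}{6}
E[X] = ∫_0^6 x × (\frac{1}{6}) dx = 3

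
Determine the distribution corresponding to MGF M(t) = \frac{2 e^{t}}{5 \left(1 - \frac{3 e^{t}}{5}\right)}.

The MGF M(t) = \frac{2 e^{t}}{5 \left(1 - \frac{3 e^{t}}{5}\right)} is the standard form for the Geometric distribution.
Comparing with the known MGF formula identifies: Geometric(p=2/5), X = trial number of first success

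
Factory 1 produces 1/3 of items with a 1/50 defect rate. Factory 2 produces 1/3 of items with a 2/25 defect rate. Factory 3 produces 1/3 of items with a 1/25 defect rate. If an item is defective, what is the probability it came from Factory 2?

Using Bayes' theorem:
P(F1) = 1/3, P(D|F1) = 1/50
P(F2) = 1/3, P(D|F2) = 2/25
P(F3) = 1/3, P(D|F3) = 1/25
P(D) = P(D|F1)P(F1) + P(D|F2)P(F2) + P(D|F3)P(F3)
     = \frac{7}{150}
P(F2|D) = P(D|F2)P(F2) / P(D)
= \frac{4}{7}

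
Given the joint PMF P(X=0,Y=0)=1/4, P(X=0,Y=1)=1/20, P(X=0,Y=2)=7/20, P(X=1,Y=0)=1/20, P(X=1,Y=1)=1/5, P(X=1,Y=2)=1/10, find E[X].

First find marginal of X:
P(X=0) = 13/20
P(X=1) = 7/20
E[X] = 0 × 13/20 + 1 × 7/20 = 7/20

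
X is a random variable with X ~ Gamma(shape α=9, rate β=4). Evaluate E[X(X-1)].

E[X(X-1)] = E[X² - X] = E[X²] - E[X]
E[X] = \frac{9}{4}
E[X²] = Var(X) + (E[X])² = \frac{9}{16} + (\frac{9}{4})² = \frac{45}{8}
E[X(X-1)] = \frac{45}{8} - \frac{9}{4} = \frac{27}{8}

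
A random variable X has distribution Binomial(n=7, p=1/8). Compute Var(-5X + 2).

For X ~ Binomial(n=7, p=1/8):
Var(X) = \frac{49}{64}
Var(-5X + 2) = (-5)² × Var(X) = 25 × \frac{49}{64} = \frac{1225}{64}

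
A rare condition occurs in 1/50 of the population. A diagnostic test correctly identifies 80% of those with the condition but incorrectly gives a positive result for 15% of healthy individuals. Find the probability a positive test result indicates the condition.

Let D = the rare event, + = positive/flagged.
P(D) = 1/50
P(+|D) = 80/100 = 4/5
P(+|D') = 15/100 = 3/20
P(+) = P(+|D)P(D) + P(+|D')P(D')
     = \frac{4}{5} × \frac{1}{50} + \frac{3}{20} × \frac{49}{50}
     = \frac{163}{1000}
P(D|+) = P(+|D)P(D)/P(+) = \frac{16}{163}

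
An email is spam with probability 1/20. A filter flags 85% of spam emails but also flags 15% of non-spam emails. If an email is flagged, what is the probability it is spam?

Let D = the rare event, + = positive/flagged.
P(D) = 1/20
P(+|D) = 85/100 = 17/20
P(+|D') = 15/100 = 3/20
P(+) = P(+|D)P(D) + P(+|D')P(D')
     = \frac{17}{20} × \frac{1}{20} + \frac{3}{20} × \frac{19}{20}
     = \frac{37}{200}
P(D|+) = P(+|D)P(D)/P(+) = \frac{17}{74}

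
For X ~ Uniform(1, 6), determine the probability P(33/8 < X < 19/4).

P(33/8 < X < 19/4) = ∫_{33/8}^{19/4} f(x) dx
where f(x) = \frac{1}{5}
= \frac{1}{8}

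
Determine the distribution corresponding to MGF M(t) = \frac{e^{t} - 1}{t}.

The MGF M(t) = \frac{e^{t} - 1}{t} is the standard form for the Uniform distribution.
Comparing with the known MGF formula identifies: Uniform(0, 1)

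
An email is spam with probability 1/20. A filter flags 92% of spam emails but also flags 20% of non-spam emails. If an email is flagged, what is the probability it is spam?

Let D = the rare event, + = positive/flagged.
P(D) = 1/20
P(+|D) = 92/100 = 23/25
P(+|D') = 20/100 = 1/5
P(+) = P(+|D)P(D) + P(+|D')P(D')
     = \frac{23}{25} × \frac{1}{20} + \frac{1}{5} × \frac{19}{20}
     = \frac{59}{250}
P(D|+) = P(+|D)P(D)/P(+) = \frac{23}{118}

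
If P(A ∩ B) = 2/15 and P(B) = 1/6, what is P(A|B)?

P(A|B) = P(A ∩ B) / P(B)
= (2/15) / (1/6)
= 4/5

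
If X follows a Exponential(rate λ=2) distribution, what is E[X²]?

Using the identity E[X²] = Var(X) + (E[X])²:
E[X] = \frac{1}{2}
Var(X) = \frac{1}{4}
E[X²] = \frac{1}{4} + (\frac{1}{2})²
= \frac{1}{2}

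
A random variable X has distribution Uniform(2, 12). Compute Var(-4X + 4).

For X ~ Uniform(2, 12):
Var(X) = \frac{25}{3}
Var(-4X + 4) = (-4)² × Var(X) = 16 × \frac{25}{3} = \frac{400}{3}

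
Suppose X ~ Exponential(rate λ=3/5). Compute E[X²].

Using the identity E[X²] = Var(X) + (E[X])²:
E[X] = \frac{5}{3}
Var(X) = \frac{25}{9}
E[X²] = \frac{25}{9} + (\frac{5}{3})²
= \frac{50}{9}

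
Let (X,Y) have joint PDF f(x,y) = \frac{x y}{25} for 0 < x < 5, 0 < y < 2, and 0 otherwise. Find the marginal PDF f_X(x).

f_X(x) = ∫_0^2 f(x,y) dy
= ∫_0^2 \frac{x y}{25} dy
= \frac{2 x}{25} for 0 < x < 5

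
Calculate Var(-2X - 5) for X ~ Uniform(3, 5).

For X ~ Uniform(3, 5):
Var(X) = \frac{1}{3}
Var(-2X - 5) = (-2)² × Var(X) = 4 × \frac{1}{3} = \frac{4}{3}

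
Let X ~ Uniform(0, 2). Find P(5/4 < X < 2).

P(5/4 < X < 2) = ∫_{5/4}^{2} f(x) dx
where f(x) = \frac{1}{2}
= \frac{3}{8}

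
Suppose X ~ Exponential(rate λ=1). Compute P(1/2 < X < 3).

P(1/2 < X < 3) = ∫_{1/2}^{3} f(x) dx
where f(x) = e^{- x}
= - \frac{1}{e^{3}} + e^{- \frac{1}{2}}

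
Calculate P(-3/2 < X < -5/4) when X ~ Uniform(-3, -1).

P(-3/2 < X < -5/4) = ∫_{-3/2}^{-5/4} f(x) dx
where f(x) = \frac{1}{2}
= \frac{1}{8}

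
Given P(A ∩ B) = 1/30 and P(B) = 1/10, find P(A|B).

P(A|B) = P(A ∩ B) / P(B)
= (1/30) / (1/10)
= 1/3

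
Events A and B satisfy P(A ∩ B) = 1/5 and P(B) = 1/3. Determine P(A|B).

P(A|B) = P(A ∩ B) / P(B)
= (1/5) / (1/3)
= 3/5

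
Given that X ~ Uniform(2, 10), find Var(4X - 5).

For X ~ Uniform(2, 10):
Var(X) = \frac{16}{3}
Var(4X - 5) = (4)² × Var(X) = 16 × \frac{16}{3} = \frac{256}{3}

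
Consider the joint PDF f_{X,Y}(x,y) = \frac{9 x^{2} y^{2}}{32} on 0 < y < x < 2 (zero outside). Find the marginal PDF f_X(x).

f_X(x) = ∫_0^x \frac{9 x^{2} y^{2}}{32} dy = \frac{3 x^{5}}{32}
for 0 < x < 2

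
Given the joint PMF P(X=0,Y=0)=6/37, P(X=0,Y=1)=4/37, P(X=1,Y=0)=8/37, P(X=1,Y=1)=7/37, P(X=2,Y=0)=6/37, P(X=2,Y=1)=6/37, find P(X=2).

P(X=2) = P(X=2,Y=0) + P(X=2,Y=1)
= 6/37 + 6/37
= 12/37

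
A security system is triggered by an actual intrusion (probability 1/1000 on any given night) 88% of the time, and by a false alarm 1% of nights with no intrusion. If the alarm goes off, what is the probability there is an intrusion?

Let D = the rare event, + = positive/flagged.
P(D) = 1/1000
P(+|D) = 88/100 = 22/25
P(+|D') = 1/100
P(+) = P(+|D)P(D) + P(+|D')P(D')
     = \frac{22}{25} × \frac{1}{1000} + \frac{1}{100} × \frac{999}{1000}
     = \frac{1087}{100000}
P(D|+) = P(+|D)P(D)/P(+) = \frac{88}{1087}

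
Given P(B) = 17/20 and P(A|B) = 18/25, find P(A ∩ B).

By definition, P(A|B) = P(A ∩ B) / P(B)
So P(A ∩ B) = P(A|B) × P(B)
= 18/25 × 17/20
= 153/250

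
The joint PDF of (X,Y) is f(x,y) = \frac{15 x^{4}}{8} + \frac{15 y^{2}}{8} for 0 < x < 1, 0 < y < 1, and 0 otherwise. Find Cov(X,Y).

E[XY] = ∫∫ xy × f(x,y) dx dy = \frac{25}{64}
E[X] = \frac{5}{8}
E[Y] = \frac{21}{32}
Cov(X,Y) = E[XY] - E[X]E[Y] = - \frac{5}{256}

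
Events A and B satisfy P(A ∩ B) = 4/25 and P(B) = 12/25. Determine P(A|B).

P(A|B) = P(A ∩ B) / P(B)
= (4/25) / (12/25)
= 1/3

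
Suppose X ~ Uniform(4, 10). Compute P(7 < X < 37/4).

P(7 < X < 37/4) = ∫_{7}^{37/4} f(x) dx
where f(x) = \frac{1}{6}
= \frac{3}{8}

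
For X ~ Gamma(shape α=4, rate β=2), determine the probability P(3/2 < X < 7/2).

P(3/2 < X < 7/2) = ∫_{3/2}^{7/2} f(x) dx
where f(x) = \frac{8 x^{3} e^{- 2 x}}{3}
= \frac{-269 + 39 e^{4}}{3 e^{7}}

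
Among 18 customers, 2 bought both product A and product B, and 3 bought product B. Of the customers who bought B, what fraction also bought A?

P(A ∩ B) = 2/18 = 1/9
P(B) = 3/18 = 1/6
P(A|B) = P(A ∩ B) / P(B) = (1/9) / (1/6) = 2/3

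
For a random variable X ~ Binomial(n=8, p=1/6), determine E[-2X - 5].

For X ~ Binomial(n=8, p=1/6):
E[X] = \frac{4}{3}
E[-2X - 5] = -2 × E[X] - 5 = - \frac{23}{3}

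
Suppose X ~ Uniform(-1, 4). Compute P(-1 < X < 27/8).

P(-1 < X < 27/8) = ∫_{-1}^{27/8} f(x) dx
where f(x) = \frac{1}{5}
= \frac{7}{8}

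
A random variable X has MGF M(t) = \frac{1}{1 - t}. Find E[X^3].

To find E[X^3], compute M^(3)(0):
M^(1)(t) = \frac{1}{\left(1 - t\right)^{2}}
M^(2)(t) = \frac{2}{\left(1 - t\right)^{3}}
M^(3)(t) = \frac{6}{\left(1 - t\right)^{4}}
M^(3)(0) = 6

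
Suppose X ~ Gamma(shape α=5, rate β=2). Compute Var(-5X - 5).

For X ~ Gamma(shape α=5, rate β=2):
Var(X) = \frac{5}{4}
Var(-5X - 5) = (-5)² × Var(X) = 25 × \frac{5}{4} = \frac{125}{4}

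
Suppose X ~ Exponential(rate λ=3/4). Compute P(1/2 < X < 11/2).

P(1/2 < X < 11/2) = ∫_{1/2}^{11/2} f(x) dx
where f(x) = \frac{3 e^{- \frac{3 x}{4}}}{4}
= - \frac{1 - e^{\frac{15}{4}}}{e^{\frac{33}{8}}}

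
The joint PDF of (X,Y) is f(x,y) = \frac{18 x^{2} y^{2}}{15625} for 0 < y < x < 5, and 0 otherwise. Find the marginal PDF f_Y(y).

f_Y(y) = ∫_y^5 \frac{18 x^{2} y^{2}}{15625} dx = \frac{6 y^{2} \left(125 - y^{3}\right)}{15625}
for 0 < y < 5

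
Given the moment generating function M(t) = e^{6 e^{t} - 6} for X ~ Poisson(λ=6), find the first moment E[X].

To find E[X], compute M^(1)(0):
M^(1)(t) = 6 e^{t} e^{6 e^{t} - 6}
M^(1)(0) = 6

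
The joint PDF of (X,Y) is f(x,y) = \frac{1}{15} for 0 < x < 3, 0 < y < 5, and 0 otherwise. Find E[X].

f_X(x) = ∫_0^5 \frac{1}{15} dy = \frac{1}{3}
E[X] = ∫_0^3 x × (\frac{1}{3}) dx = \frac{3}{2}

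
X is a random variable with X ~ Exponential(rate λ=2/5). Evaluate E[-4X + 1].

For X ~ Exponential(rate λ=2/5):
E[X] = \frac{5}{2}
E[-4X + 1] = -4 × E[X] + 1 = -9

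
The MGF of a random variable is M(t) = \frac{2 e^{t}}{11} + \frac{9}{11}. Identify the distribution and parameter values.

The MGF M(t) = \frac{2 e^{t}}{11} + \frac{9}{11} is the standard form for the Bernoulli distribution.
Comparing with the known MGF formula identifies: Bernoulli(p=2/11)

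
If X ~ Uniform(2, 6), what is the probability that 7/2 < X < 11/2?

P(7/2 < X < 11/2) = ∫_{7/2}^{11/2} f(x) dx
where f(x) = \frac{1}{4}
= \frac{1}{2}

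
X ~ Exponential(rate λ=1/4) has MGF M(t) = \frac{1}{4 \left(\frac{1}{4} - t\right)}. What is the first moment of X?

To find E[X], compute M^(1)(0):
M^(1)(t) = \frac{1}{4 \left(\frac{1}{4} - t\right)^{2}}
M^(1)(0) = 4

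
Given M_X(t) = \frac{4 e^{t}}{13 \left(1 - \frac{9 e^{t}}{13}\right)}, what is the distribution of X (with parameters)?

The MGF M(t) = \frac{4 e^{t}}{13 \left(1 - \frac{9 e^{t}}{13}\right)} is the standard form for the Geometric distribution.
Comparing with the known MGF formula identifies: Geometric(p=4/13), X = trial number of first success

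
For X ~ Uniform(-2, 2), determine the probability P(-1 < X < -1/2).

P(-1 < X < -1/2) = ∫_{-1}^{-1/2} f(x) dx
where f(x) = \frac{1}{4}
= \frac{1}{8}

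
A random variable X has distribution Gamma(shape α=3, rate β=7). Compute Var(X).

For X ~ Gamma(shape α=3, rate β=7):
Var(X) = \frac{3}{49}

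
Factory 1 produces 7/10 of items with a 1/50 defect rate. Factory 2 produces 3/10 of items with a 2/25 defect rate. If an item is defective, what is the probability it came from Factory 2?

Using Bayes' theorem:
P(F1) = 7/10, P(D|F1) = 1/50
P(F2) = 3/10, P(D|F2) = 2/25
P(D) = P(D|F1)P(F1) + P(D|F2)P(F2)
     = \frac{19}{500}
P(F2|D) = P(D|F2)P(F2) / P(D)
= \frac{12}{19}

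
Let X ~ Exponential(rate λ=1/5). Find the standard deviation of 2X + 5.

For X ~ Exponential(rate λ=1/5):
Var(X) = 25
SD(X) = √(Var(X)) = √(25) = 5
SD(2X + 5) = |2| × SD(X) = 2 × 5 = 10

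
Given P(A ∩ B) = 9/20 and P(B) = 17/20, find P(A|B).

P(A|B) = P(A ∩ B) / P(B)
= (9/20) / (17/20)
= 9/17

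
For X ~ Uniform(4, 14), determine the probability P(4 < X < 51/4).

P(4 < X < 51/4) = ∫_{4}^{51/4} f(x) dx
where f(x) = \frac{1}{10}
= \frac{7}{8}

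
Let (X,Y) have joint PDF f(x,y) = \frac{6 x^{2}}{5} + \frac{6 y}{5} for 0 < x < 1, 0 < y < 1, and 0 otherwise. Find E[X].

E[X] = ∫_0^1 ∫_0^1 x × f(x,y) dy dx
= ∫_0^1 ∫_0^1 x × (\frac{6 x^{2}}{5} + \frac{6 y}{5}) dy dx
= \frac{3}{5}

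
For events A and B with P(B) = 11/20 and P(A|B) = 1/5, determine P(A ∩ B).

By definition, P(A|B) = P(A ∩ B) / P(B)
So P(A ∩ B) = P(A|B) × P(B)
= 1/5 × 11/20
= 11/100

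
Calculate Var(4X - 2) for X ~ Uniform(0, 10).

For X ~ Uniform(0, 10):
Var(X) = \frac{25}{3}
Var(4X - 2) = (4)² × Var(X) = 16 × \frac{25}{3} = \frac{400}{3}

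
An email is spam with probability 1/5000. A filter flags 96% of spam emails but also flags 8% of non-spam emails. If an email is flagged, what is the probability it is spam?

Let D = the rare event, + = positive/flagged.
P(D) = 1/5000
P(+|D) = 96/100 = 24/25
P(+|D') = 8/100 = 2/25
P(+) = P(+|D)P(D) + P(+|D')P(D')
     = \frac{24}{25} × \frac{1}{5000} + \frac{2}{25} × \frac{4999}{5000}
     = \frac{5011}{62500}
P(D|+) = P(+|D)P(D)/P(+) = \frac{12}{5011}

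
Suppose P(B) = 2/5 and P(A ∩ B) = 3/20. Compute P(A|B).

P(A|B) = P(A ∩ B) / P(B)
= (3/20) / (2/5)
= 3/8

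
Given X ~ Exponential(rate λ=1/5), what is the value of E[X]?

For X ~ Exponential(rate λ=1/5), the expected value is:
E[X] = 5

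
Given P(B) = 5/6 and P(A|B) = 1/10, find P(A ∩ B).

By definition, P(A|B) = P(A ∩ B) / P(B)
So P(A ∩ B) = P(A|B) × P(B)
= 1/10 × 5/6
= 1/12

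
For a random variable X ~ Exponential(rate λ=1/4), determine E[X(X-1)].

E[X(X-1)] = E[X² - X] = E[X²] - E[X]
E[X] = 4
E[X²] = Var(X) + (E[X])² = 16 + (4)² = 32
E[X(X-1)] = 32 - 4 = 28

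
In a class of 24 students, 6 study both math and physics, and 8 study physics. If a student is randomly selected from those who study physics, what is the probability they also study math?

P(A ∩ B) = 6/24 = 1/4
P(B) = 8/24 = 1/3
P(A|B) = P(A ∩ B) / P(B) = (1/4) / (1/3) = 3/4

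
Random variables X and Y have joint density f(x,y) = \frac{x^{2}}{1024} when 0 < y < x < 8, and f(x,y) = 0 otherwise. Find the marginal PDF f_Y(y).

f_Y(y) = ∫_y^8 \frac{x^{2}}{1024} dx = \frac{1}{6} - \frac{y^{3}}{3072}
for 0 < y < 8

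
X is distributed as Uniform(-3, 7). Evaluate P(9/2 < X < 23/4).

P(9/2 < X < 23/4) = ∫_{9/2}^{23/4} f(x) dx
where f(x) = \frac{1}{10}
= \frac{1}{8}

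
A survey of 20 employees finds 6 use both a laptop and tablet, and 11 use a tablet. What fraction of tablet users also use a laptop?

P(A ∩ B) = 6/20 = 3/10
P(B) = 11/20
P(A|B) = P(A ∩ B) / P(B) = (3/10) / (11/20) = 6/11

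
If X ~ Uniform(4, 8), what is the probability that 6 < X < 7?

P(6 < X < 7) = ∫_{6}^{7} f(x) dx
where f(x) = \frac{1}{4}
= \frac{1}{4}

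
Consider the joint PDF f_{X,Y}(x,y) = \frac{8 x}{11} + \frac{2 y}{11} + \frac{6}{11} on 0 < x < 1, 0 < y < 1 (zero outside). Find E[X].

E[X] = ∫_0^1 ∫_0^1 x × f(x,y) dy dx
= ∫_0^1 ∫_0^1 x × (\frac{8 x}{11} + \frac{2 y}{11} + \frac{6}{11}) dy dx
= \frac{37}{66}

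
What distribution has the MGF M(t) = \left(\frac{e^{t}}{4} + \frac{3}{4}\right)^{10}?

The MGF M(t) = \left(\frac{e^{t}}{4} + \frac{3}{4}\right)^{10} is the standard form for the Binomial distribution.
Comparing with the known MGF formula identifies: Binomial(n=10, p=1/4)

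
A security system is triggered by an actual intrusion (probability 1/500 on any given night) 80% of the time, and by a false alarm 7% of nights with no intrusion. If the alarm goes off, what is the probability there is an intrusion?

Let D = the rare event, + = positive/flagged.
P(D) = 1/500
P(+|D) = 80/100 = 4/5
P(+|D') = 7/100
P(+) = P(+|D)P(D) + P(+|D')P(D')
     = \frac{4}{5} × \frac{1}{500} + \frac{7}{100} × \frac{499}{500}
     = \frac{3573}{50000}
P(D|+) = P(+|D)P(D)/P(+) = \frac{80}{3573}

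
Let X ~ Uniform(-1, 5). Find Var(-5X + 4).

For X ~ Uniform(-1, 5):
Var(X) = 3
Var(-5X + 4) = (-5)² × Var(X) = 25 × 3 = 75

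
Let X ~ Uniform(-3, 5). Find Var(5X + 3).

For X ~ Uniform(-3, 5):
Var(X) = \frac{16}{3}
Var(5X + 3) = (5)² × Var(X) = 25 × \frac{16}{3} = \frac{400}{3}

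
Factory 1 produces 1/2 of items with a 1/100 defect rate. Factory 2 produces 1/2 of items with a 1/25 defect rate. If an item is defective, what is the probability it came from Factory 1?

Using Bayes' theorem:
P(F1) = 1/2, P(D|F1) = 1/100
P(F2) = 1/2, P(D|F2) = 1/25
P(D) = P(D|F1)P(F1) + P(D|F2)P(F2)
     = \frac{1}{40}
P(F1|D) = P(D|F1)P(F1) / P(D)
= \frac{1}{5}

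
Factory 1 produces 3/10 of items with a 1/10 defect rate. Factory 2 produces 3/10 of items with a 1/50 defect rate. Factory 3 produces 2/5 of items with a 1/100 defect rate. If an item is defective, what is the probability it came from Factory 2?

Using Bayes' theorem:
P(F1) = 3/10, P(D|F1) = 1/10
P(F2) = 3/10, P(D|F2) = 1/50
P(F3) = 2/5, P(D|F3) = 1/100
P(D) = P(D|F1)P(F1) + P(D|F2)P(F2) + P(D|F3)P(F3)
     = \frac{1}{25}
P(F2|D) = P(D|F2)P(F2) / P(D)
= \frac{3}{20}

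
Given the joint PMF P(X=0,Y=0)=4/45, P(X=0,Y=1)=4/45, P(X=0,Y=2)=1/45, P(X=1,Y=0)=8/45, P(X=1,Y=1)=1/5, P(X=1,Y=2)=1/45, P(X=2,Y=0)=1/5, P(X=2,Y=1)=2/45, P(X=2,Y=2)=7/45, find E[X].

First find marginal of X:
P(X=0) = 1/5
P(X=1) = 2/5
P(X=2) = 2/5
E[X] = 0 × 1/5 + 1 × 2/5 + 2 × 2/5 = 6/5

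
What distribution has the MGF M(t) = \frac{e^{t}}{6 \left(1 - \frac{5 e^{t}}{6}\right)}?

The MGF M(t) = \frac{e^{t}}{6 \left(1 - \frac{5 e^{t}}{6}\right)} is the standard form for the Geometric distribution.
Comparing with the known MGF formula identifies: Geometric(p=1/6), X = trial number of first success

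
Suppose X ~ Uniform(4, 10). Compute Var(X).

For X ~ Uniform(4, 10):
Var(X) = 3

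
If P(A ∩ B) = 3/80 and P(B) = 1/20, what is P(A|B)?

P(A|B) = P(A ∩ B) / P(B)
= (3/80) / (1/20)
= 3/4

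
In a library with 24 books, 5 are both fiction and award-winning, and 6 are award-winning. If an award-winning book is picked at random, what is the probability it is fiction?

P(A ∩ B) = 5/24
P(B) = 6/24 = 1/4
P(A|B) = P(A ∩ B) / P(B) = (5/24) / (1/4) = 5/6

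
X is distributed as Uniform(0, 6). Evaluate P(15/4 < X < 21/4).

P(15/4 < X < 21/4) = ∫_{15/4}^{21/4} f(x) dx
where f(x) = \frac{1}{6}
= \frac{1}{4}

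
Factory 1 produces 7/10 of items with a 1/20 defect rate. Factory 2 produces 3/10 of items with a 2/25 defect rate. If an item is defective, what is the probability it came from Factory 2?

Using Bayes' theorem:
P(F1) = 7/10, P(D|F1) = 1/20
P(F2) = 3/10, P(D|F2) = 2/25
P(D) = P(D|F1)P(F1) + P(D|F2)P(F2)
     = \frac{59}{1000}
P(F2|D) = P(D|F2)P(F2) / P(D)
= \frac{24}{59}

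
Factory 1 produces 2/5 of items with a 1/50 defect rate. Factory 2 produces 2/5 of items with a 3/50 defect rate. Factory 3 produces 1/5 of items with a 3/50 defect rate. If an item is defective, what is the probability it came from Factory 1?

Using Bayes' theorem:
P(F1) = 2/5, P(D|F1) = 1/50
P(F2) = 2/5, P(D|F2) = 3/50
P(F3) = 1/5, P(D|F3) = 3/50
P(D) = P(D|F1)P(F1) + P(D|F2)P(F2) + P(D|F3)P(F3)
     = \frac{11}{250}
P(F1|D) = P(D|F1)P(F1) / P(D)
= \frac{2}{11}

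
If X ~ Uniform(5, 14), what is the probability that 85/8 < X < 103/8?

P(85/8 < X < 103/8) = ∫_{85/8}^{103/8} f(x) dx
where f(x) = \frac{1}{9}
= \frac{1}{4}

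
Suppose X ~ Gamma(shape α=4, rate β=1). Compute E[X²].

Using the identity E[X²] = Var(X) + (E[X])²:
E[X] = 4
Var(X) = 4
E[X²] = 4 + (4)²
= 20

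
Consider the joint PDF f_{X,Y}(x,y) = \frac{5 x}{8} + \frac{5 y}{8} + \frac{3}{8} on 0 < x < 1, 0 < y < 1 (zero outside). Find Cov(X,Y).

E[XY] = ∫∫ xy × f(x,y) dx dy = \frac{29}{96}
E[X] = \frac{53}{96}
E[Y] = \frac{53}{96}
Cov(X,Y) = E[XY] - E[X]E[Y] = - \frac{25}{9216}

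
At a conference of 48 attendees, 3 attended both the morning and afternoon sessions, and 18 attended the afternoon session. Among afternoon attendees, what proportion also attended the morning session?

P(A ∩ B) = 3/48 = 1/16
P(B) = 18/48 = 3/8
P(A|B) = P(A ∩ B) / P(B) = (1/16) / (3/8) = 1/6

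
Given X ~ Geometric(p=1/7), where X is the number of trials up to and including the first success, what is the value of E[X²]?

Using the identity E[X²] = Var(X) + (E[X])²:
E[X] = 7
Var(X) = 42
E[X²] = 42 + (7)²
= 91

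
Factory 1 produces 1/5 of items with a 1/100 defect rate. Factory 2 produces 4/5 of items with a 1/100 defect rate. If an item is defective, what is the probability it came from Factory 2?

Using Bayes' theorem:
P(F1) = 1/5, P(D|F1) = 1/100
P(F2) = 4/5, P(D|F2) = 1/100
P(D) = P(D|F1)P(F1) + P(D|F2)P(F2)
     = \frac{1}{100}
P(F2|D) = P(D|F2)P(F2) / P(D)
= \frac{4}{5}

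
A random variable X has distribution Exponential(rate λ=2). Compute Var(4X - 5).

For X ~ Exponential(rate λ=2):
Var(X) = \frac{1}{4}
Var(4X - 5) = (4)² × Var(X) = 16 × \frac{1}{4} = 4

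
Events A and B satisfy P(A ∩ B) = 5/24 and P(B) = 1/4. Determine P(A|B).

P(A|B) = P(A ∩ B) / P(B)
= (5/24) / (1/4)
= 5/6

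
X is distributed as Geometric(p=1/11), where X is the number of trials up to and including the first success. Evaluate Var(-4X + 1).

For X ~ Geometric(p=1/11), where X is the number of trials up to and including the first success:
Var(X) = 110
Var(-4X + 1) = (-4)² × Var(X) = 16 × 110 = 1760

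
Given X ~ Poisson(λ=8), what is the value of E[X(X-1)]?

E[X(X-1)] = E[X² - X] = E[X²] - E[X]
E[X] = 8
E[X²] = Var(X) + (E[X])² = 8 + (8)² = 72
E[X(X-1)] = 72 - 8 = 64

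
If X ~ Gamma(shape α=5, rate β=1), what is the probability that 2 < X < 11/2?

P(2 < X < 11/2) = ∫_{2}^{11/2} f(x) dx
where f(x) = \frac{x^{4} e^{- x}}{24}
= - \frac{33593}{384 e^{\frac{11}{2}}} + \frac{7}{e^{2}}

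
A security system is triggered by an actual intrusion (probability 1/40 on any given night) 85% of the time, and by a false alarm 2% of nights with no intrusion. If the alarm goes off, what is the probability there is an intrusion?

Let D = the rare event, + = positive/flagged.
P(D) = 1/40
P(+|D) = 85/100 = 17/20
P(+|D') = 2/100 = 1/50
P(+) = P(+|D)P(D) + P(+|D')P(D')
     = \frac{17}{20} × \frac{1}{40} + \frac{1}{50} × \frac{39}{40}
     = \frac{163}{4000}
P(D|+) = P(+|D)P(D)/P(+) = \frac{85}{163}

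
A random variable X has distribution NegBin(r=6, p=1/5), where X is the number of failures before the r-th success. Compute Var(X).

For X ~ NegBin(r=6, p=1/5), where X is the number of failures before the r-th success:
Var(X) = 120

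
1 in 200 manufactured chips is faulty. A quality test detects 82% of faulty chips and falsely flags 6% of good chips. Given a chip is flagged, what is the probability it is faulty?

Let D = the rare event, + = positive/flagged.
P(D) = 1/200
P(+|D) = 82/100 = 41/50
P(+|D') = 6/100 = 3/50
P(+) = P(+|D)P(D) + P(+|D')P(D')
     = \frac{41}{50} × \frac{1}{200} + \frac{3}{50} × \frac{199}{200}
     = \frac{319}{5000}
P(D|+) = P(+|D)P(D)/P(+) = \frac{41}{638}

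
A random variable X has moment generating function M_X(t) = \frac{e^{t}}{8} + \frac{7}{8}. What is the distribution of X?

The MGF M(t) = \frac{e^{t}}{8} + \frac{7}{8} is the standard form for the Bernoulli distribution.
Comparing with the known MGF formula identifies: Bernoulli(p=1/8)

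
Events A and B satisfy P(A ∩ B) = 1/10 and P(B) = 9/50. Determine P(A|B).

P(A|B) = P(A ∩ B) / P(B)
= (1/10) / (9/50)
= 5/9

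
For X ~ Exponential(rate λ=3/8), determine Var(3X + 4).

For X ~ Exponential(rate λ=3/8):
Var(X) = \frac{64}{9}
Var(3X + 4) = (3)² × Var(X) = 9 × \frac{64}{9} = 64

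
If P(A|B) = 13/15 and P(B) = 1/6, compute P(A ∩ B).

By definition, P(A|B) = P(A ∩ B) / P(B)
So P(A ∩ B) = P(A|B) × P(B)
= 13/15 × 1/6
= 13/90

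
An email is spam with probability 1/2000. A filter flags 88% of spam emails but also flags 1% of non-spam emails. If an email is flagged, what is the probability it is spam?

Let D = the rare event, + = positive/flagged.
P(D) = 1/2000
P(+|D) = 88/100 = 22/25
P(+|D') = 1/100
P(+) = P(+|D)P(D) + P(+|D')P(D')
     = \frac{22}{25} × \frac{1}{2000} + \frac{1}{100} × \frac{1999}{2000}
     = \frac{2087}{200000}
P(D|+) = P(+|D)P(D)/P(+) = \frac{88}{2087}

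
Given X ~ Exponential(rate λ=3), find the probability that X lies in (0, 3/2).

P(0 < X < 3/2) = ∫_{0}^{3/2} f(x) dx
where f(x) = 3 e^{- 3 x}
= 1 - e^{- \frac{9}{2}}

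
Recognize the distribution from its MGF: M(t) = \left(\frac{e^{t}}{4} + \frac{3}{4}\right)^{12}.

The MGF M(t) = \left(\frac{e^{t}}{4} + \frac{3}{4}\right)^{12} is the standard form for the Binomial distribution.
Comparing with the known MGF formula identifies: Binomial(n=12, p=1/4)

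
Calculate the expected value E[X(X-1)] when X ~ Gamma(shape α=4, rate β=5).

E[X(X-1)] = E[X² - X] = E[X²] - E[X]
E[X] = \frac{4}{5}
E[X²] = Var(X) + (E[X])² = \frac{4}{25} + (\frac{4}{5})² = \frac{4}{5}
E[X(X-1)] = \frac{4}{5} - \frac{4}{5} = 0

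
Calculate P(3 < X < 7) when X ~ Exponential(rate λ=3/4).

P(3 < X < 7) = ∫_{3}^{7} f(x) dx
where f(x) = \frac{3 e^{- \frac{3 x}{4}}}{4}
= - \frac{1 - e^{3}}{e^{\frac{21}{4}}}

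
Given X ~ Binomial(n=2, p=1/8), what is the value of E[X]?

For X ~ Binomial(n=2, p=1/8), the expected value is:
E[X] = \frac{1}{4}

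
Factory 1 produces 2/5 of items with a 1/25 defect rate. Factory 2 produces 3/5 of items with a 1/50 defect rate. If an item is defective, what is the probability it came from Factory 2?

Using Bayes' theorem:
P(F1) = 2/5, P(D|F1) = 1/25
P(F2) = 3/5, P(D|F2) = 1/50
P(D) = P(D|F1)P(F1) + P(D|F2)P(F2)
     = \frac{7}{250}
P(F2|D) = P(D|F2)P(F2) / P(D)
= \frac{3}{7}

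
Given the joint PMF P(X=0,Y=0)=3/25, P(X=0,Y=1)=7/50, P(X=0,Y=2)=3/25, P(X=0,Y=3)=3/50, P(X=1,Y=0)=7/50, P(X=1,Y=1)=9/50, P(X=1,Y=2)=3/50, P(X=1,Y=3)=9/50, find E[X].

First find marginal of X:
P(X=0) = 11/25
P(X=1) = 14/25
E[X] = 0 × 11/25 + 1 × 14/25 = 14/25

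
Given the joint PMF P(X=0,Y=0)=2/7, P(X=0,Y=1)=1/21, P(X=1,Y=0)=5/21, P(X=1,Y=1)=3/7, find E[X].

First find marginal of X:
P(X=0) = 1/3
P(X=1) = 2/3
E[X] = 0 × 1/3 + 1 × 2/3 = 2/3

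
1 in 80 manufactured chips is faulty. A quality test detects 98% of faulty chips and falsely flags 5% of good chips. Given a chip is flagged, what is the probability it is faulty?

Let D = the rare event, + = positive/flagged.
P(D) = 1/80
P(+|D) = 98/100 = 49/50
P(+|D') = 5/100 = 1/20
P(+) = P(+|D)P(D) + P(+|D')P(D')
     = \frac{49}{50} × \frac{1}{80} + \frac{1}{20} × \frac{79}{80}
     = \frac{493}{8000}
P(D|+) = P(+|D)P(D)/P(+) = \frac{98}{493}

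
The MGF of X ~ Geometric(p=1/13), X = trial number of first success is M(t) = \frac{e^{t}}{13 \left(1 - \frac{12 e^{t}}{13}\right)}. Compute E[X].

To find E[X], compute M^(1)(0):
M^(1)(t) = \frac{e^{t}}{13 \left(1 - \frac{12 e^{t}}{13}\right)} + \frac{12 e^{2 t}}{169 \left(1 - \frac{12 e^{t}}{13}\right)^{2}}
M^(1)(0) = 13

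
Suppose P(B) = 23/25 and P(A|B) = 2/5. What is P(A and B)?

By definition, P(A|B) = P(A ∩ B) / P(B)
So P(A ∩ B) = P(A|B) × P(B)
= 2/5 × 23/25
= 46/125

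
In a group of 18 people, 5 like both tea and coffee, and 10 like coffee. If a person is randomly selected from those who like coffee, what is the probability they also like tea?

P(A ∩ B) = 5/18
P(B) = 10/18 = 5/9
P(A|B) = P(A ∩ B) / P(B) = (5/18) / (5/9) = 1/2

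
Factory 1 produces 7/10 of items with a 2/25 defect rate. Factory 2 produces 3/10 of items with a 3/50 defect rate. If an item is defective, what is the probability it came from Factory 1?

Using Bayes' theorem:
P(F1) = 7/10, P(D|F1) = 2/25
P(F2) = 3/10, P(D|F2) = 3/50
P(D) = P(D|F1)P(F1) + P(D|F2)P(F2)
     = \frac{37}{500}
P(F1|D) = P(D|F1)P(F1) / P(D)
= \frac{28}{37}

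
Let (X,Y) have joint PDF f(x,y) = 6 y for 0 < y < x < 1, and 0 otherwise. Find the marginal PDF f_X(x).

f_X(x) = ∫_0^x 6 y dy = 3 x^{2}
for 0 < x < 1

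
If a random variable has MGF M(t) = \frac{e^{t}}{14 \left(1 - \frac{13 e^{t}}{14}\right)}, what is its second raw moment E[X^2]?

To find E[X^2], compute M^(2)(0):
M^(1)(t) = \frac{e^{t}}{14 \left(1 - \frac{13 e^{t}}{14}\right)} + \frac{13 e^{2 t}}{196 \left(1 - \frac{13 e^{t}}{14}\right)^{2}}
M^(2)(t) = \frac{e^{t}}{14 \left(1 - \frac{13 e^{t}}{14}\right)} + \frac{39 e^{2 t}}{196 \left(1 - \frac{13 e^{t}}{14}\right)^{2}} + \frac{169 e^{3 t}}{1372 \left(1 - \frac{13 e^{t}}{14}\right)^{3}}
M^(2)(0) = 378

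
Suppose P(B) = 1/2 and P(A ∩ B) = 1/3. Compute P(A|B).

P(A|B) = P(A ∩ B) / P(B)
= (1/3) / (1/2)
= 2/3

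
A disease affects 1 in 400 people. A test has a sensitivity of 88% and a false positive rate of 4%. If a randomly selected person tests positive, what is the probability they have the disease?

Let D = the rare event, + = positive/flagged.
P(D) = 1/400
P(+|D) = 88/100 = 22/25
P(+|D') = 4/100 = 1/25
P(+) = P(+|D)P(D) + P(+|D')P(D')
     = \frac{22}{25} × \frac{1}{400} + \frac{1}{25} × \frac{399}{400}
     = \frac{421}{10000}
P(D|+) = P(+|D)P(D)/P(+) = \frac{22}{421}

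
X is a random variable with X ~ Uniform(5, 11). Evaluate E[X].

For X ~ Uniform(5, 11), the expected value is:
E[X] = 8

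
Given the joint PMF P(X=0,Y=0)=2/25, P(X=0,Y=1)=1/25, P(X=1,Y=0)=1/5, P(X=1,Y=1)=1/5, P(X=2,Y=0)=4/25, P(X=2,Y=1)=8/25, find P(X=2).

P(X=2) = P(X=2,Y=0) + P(X=2,Y=1)
= 4/25 + 8/25
= 12/25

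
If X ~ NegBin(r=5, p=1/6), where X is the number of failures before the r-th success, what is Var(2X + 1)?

For X ~ NegBin(r=5, p=1/6), where X is the number of failures before the r-th success:
Var(X) = 150
Var(2X + 1) = (2)² × Var(X) = 4 × 150 = 600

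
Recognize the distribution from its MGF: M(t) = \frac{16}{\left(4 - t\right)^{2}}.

The MGF M(t) = \frac{16}{\left(4 - t\right)^{2}} is the standard form for the Gamma distribution.
Comparing with the known MGF formula identifies: Gamma(shape α=2, rate β=4)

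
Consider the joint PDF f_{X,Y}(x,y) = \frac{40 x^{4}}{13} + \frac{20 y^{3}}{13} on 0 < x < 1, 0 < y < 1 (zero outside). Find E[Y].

E[Y] = ∫_0^1 ∫_0^1 y × f(x,y) dx dy
= \frac{8}{13}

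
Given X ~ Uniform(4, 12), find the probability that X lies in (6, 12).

P(6 < X < 12) = ∫_{6}^{12} f(x) dx
where f(x) = \frac{1}{8}
= \frac{3}{4}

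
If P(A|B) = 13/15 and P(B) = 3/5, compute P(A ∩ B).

By definition, P(A|B) = P(A ∩ B) / P(B)
So P(A ∩ B) = P(A|B) × P(B)
= 13/15 × 3/5
= 13/25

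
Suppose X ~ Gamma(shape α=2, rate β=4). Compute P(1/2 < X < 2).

P(1/2 < X < 2) = ∫_{1/2}^{2} f(x) dx
where f(x) = 16 x e^{- 4 x}
= \frac{3 \left(-3 + e^{6}\right)}{e^{8}}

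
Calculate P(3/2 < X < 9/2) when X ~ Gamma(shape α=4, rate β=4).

P(3/2 < X < 9/2) = ∫_{3/2}^{9/2} f(x) dx
where f(x) = \frac{128 x^{3} e^{- 4 x}}{3}
= \frac{-1153 + 61 e^{12}}{e^{18}}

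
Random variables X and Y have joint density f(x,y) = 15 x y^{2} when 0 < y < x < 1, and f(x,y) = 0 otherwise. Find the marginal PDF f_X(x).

f_X(x) = ∫_0^x 15 x y^{2} dy = 5 x^{4}
for 0 < x < 1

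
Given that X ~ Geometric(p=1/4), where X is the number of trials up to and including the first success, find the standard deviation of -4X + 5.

For X ~ Geometric(p=1/4), where X is the number of trials up to and including the first success:
Var(X) = 12
SD(X) = √(Var(X)) = √(12) = 2 \sqrt{3}
SD(-4X + 5) = |-4| × SD(X) = 4 × 2 \sqrt{3} = 8 \sqrt{3}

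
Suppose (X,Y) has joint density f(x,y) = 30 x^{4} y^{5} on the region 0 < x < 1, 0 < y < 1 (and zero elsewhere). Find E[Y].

E[Y] = ∫_0^1 ∫_0^1 y × f(x,y) dx dy
= \frac{6}{7}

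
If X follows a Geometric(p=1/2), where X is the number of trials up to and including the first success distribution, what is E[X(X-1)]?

E[X(X-1)] = E[X² - X] = E[X²] - E[X]
E[X] = 2
E[X²] = Var(X) + (E[X])² = 2 + (2)² = 6
E[X(X-1)] = 6 - 2 = 4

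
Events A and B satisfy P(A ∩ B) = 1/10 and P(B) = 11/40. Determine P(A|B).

P(A|B) = P(A ∩ B) / P(B)
= (1/10) / (11/40)
= 4/11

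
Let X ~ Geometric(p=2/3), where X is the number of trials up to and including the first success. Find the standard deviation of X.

For X ~ Geometric(p=2/3), where X is the number of trials up to and including the first success:
Var(X) = \frac{3}{4}
SD(X) = √(Var(X)) = √(\frac{3}{4}) = \frac{\sqrt{3}}{2}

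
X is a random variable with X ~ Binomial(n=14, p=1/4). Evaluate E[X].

For X ~ Binomial(n=14, p=1/4), the expected value is:
E[X] = \frac{7}{2}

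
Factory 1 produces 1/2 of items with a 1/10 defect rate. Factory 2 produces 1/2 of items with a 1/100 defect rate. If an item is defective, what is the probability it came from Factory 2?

Using Bayes' theorem:
P(F1) = 1/2, P(D|F1) = 1/10
P(F2) = 1/2, P(D|F2) = 1/100
P(D) = P(D|F1)P(F1) + P(D|F2)P(F2)
     = \frac{11}{200}
P(F2|D) = P(D|F2)P(F2) / P(D)
= \frac{1}{11}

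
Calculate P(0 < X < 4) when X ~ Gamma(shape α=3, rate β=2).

P(0 < X < 4) = ∫_{0}^{4} f(x) dx
where f(x) = 4 x^{2} e^{- 2 x}
= 1 - \frac{41}{e^{8}}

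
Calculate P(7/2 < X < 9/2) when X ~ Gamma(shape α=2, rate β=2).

P(7/2 < X < 9/2) = ∫_{7/2}^{9/2} f(x) dx
where f(x) = 4 x e^{- 2 x}
= \frac{2 \left(-5 + 4 e^{2}\right)}{e^{9}}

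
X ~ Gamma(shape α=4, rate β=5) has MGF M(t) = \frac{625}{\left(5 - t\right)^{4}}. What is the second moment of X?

To find E[X^2], compute M^(2)(0):
M^(1)(t) = \frac{2500}{\left(5 - t\right)^{5}}
M^(2)(t) = \frac{12500}{\left(5 - t\right)^{6}}
M^(2)(0) = \frac{4}{5}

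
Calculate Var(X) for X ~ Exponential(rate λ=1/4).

For X ~ Exponential(rate λ=1/4):
Var(X) = 16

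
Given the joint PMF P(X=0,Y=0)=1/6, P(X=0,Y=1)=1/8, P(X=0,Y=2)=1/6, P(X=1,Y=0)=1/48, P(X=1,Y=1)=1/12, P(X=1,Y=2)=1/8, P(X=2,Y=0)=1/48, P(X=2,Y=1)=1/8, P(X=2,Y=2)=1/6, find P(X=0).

P(X=0) = P(X=0,Y=0) + P(X=0,Y=1) + P(X=0,Y=2)
= 1/6 + 1/8 + 1/6
= 11/24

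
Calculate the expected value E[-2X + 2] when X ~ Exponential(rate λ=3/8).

For X ~ Exponential(rate λ=3/8):
E[X] = \frac{8}{3}
E[-2X + 2] = -2 × E[X] + 2 = - \frac{10}{3}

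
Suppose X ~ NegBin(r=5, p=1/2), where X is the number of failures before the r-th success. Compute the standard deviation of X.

For X ~ NegBin(r=5, p=1/2), where X is the number of failures before the r-th success:
Var(X) = 10
SD(X) = √(Var(X)) = √(10) = \sqrt{10}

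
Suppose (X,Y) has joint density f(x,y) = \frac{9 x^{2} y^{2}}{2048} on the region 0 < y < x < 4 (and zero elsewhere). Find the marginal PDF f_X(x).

f_X(x) = ∫_0^x \frac{9 x^{2} y^{2}}{2048} dy = \frac{3 x^{5}}{2048}
for 0 < x < 4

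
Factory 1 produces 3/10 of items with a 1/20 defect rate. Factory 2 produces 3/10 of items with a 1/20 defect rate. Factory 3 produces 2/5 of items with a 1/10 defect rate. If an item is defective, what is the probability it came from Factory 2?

Using Bayes' theorem:
P(F1) = 3/10, P(D|F1) = 1/20
P(F2) = 3/10, P(D|F2) = 1/20
P(F3) = 2/5, P(D|F3) = 1/10
P(D) = P(D|F1)P(F1) + P(D|F2)P(F2) + P(D|F3)P(F3)
     = \frac{7}{100}
P(F2|D) = P(D|F2)P(F2) / P(D)
= \frac{3}{14}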